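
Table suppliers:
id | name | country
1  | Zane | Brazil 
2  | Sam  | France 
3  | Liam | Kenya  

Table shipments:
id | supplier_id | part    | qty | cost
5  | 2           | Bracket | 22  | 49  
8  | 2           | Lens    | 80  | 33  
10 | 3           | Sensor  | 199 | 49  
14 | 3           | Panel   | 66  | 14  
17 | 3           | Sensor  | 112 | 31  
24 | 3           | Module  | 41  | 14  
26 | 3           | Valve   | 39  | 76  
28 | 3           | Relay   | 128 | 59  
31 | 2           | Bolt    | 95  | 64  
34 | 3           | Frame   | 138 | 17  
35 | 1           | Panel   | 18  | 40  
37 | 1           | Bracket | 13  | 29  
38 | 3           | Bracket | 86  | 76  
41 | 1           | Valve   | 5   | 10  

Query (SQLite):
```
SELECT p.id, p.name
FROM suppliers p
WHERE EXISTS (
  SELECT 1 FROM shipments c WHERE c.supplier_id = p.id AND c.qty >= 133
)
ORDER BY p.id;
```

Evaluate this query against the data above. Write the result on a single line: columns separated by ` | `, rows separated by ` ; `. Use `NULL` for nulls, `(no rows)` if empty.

3 | Liam

For each suppliers row, check whether any shipments with matching supplier_id has qty >= 133.
Keep rows where that is true.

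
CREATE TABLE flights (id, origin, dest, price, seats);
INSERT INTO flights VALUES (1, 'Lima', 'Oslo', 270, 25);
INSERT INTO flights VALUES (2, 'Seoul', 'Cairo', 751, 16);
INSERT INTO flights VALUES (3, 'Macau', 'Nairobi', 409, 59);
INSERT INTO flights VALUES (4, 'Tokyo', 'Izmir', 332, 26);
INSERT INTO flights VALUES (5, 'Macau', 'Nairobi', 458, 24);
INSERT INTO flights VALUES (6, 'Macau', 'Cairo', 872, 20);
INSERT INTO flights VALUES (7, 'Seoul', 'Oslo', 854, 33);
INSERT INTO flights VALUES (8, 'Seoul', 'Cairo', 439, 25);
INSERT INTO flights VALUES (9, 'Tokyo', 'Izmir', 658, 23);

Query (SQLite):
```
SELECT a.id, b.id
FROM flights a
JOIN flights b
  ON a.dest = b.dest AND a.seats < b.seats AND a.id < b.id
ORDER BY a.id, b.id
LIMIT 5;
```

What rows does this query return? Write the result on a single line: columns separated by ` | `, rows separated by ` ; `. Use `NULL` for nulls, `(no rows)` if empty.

Pairs (a,b) with same dest, a.seats < b.seats, a.id < b.id.
dest groups: Cairo:{2,6,8} Izmir:{4,9} Nairobi:{3,5} Oslo:{1,7}
Ordered by (a.id, b.id); first 5.

1 | 7 ; 2 | 6 ; 2 | 8 ; 6 | 8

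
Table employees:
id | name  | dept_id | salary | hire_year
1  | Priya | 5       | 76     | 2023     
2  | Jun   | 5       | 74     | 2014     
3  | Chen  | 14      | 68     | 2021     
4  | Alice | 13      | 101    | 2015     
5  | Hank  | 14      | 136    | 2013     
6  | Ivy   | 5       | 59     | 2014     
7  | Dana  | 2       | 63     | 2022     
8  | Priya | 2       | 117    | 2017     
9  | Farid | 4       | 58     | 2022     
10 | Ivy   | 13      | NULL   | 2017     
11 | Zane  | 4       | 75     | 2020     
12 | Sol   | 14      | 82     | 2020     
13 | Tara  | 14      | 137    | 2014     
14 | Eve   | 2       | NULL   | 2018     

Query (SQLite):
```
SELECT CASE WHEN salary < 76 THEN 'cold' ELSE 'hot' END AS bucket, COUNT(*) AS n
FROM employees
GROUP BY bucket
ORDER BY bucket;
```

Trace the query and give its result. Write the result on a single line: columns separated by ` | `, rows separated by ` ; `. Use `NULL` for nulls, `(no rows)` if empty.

Bucket rows by salary < 76 → 'cold' else 'hot'; count each bucket.
NULL < 76 is unknown, so NULL salary falls into ELSE → 'hot'.

cold | 6 ; hot | 8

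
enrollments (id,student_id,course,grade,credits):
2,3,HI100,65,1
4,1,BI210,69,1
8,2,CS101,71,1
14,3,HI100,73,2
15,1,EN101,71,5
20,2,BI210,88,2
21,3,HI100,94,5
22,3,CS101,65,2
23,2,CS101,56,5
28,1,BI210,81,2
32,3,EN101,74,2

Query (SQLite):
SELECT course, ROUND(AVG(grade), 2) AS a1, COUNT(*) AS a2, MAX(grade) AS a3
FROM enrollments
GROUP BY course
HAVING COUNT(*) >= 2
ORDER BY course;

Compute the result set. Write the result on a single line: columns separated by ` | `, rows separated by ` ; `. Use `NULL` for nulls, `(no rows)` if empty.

BI210 | 79.33 | 3 | 88 ; CS101 | 64 | 3 | 71 ; EN101 | 72.5 | 2 | 74 ; HI100 | 77.33 | 3 | 94

Group enrollments by course.
Per group compute: ROUND(AVG(grade), 2), COUNT(*), MAX(grade).
HAVING: drop groups with fewer than 2 rows.
  BI210: ids {4, 20, 28} → ROUND(AVG(grade), 2)=79.33, COUNT(*)=3, MAX(grade)=88
  CS101: ids {8, 22, 23} → ROUND(AVG(grade), 2)=64, COUNT(*)=3, MAX(grade)=71
  EN101: ids {15, 32} → ROUND(AVG(grade), 2)=72.5, COUNT(*)=2, MAX(grade)=74
  HI100: ids {2, 14, 21} → ROUND(AVG(grade), 2)=77.33, COUNT(*)=3, MAX(grade)=94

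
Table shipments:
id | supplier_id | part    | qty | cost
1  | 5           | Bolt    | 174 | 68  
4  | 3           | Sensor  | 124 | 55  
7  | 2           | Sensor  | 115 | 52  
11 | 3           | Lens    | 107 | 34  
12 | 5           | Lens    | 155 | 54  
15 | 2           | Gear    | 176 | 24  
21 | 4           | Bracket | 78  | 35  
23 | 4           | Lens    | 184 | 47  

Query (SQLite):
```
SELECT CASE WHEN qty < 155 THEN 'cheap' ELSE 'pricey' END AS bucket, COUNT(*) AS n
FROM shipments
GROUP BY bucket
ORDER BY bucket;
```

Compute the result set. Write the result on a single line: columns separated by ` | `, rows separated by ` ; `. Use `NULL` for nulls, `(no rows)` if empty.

Bucket rows by qty < 155 → 'cheap' else 'pricey'; count each bucket.

cheap | 4 ; pricey | 4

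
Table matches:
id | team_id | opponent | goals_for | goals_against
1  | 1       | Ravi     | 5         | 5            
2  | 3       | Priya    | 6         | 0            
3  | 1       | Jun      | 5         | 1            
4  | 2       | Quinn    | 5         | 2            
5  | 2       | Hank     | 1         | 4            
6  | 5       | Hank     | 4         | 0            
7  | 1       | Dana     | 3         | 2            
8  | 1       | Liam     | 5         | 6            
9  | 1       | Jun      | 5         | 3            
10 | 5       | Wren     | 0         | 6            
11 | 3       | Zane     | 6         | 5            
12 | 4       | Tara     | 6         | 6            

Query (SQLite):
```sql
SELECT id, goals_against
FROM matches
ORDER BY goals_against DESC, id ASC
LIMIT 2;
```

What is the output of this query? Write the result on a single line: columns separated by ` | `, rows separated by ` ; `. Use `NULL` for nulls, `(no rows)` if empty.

Sort by goals_against desc, tiebreak id asc: (6, id=8), (6, id=10), (6, id=12), (5, id=1), (5, id=11) …. Take first 2.

8 | 6 ; 10 | 6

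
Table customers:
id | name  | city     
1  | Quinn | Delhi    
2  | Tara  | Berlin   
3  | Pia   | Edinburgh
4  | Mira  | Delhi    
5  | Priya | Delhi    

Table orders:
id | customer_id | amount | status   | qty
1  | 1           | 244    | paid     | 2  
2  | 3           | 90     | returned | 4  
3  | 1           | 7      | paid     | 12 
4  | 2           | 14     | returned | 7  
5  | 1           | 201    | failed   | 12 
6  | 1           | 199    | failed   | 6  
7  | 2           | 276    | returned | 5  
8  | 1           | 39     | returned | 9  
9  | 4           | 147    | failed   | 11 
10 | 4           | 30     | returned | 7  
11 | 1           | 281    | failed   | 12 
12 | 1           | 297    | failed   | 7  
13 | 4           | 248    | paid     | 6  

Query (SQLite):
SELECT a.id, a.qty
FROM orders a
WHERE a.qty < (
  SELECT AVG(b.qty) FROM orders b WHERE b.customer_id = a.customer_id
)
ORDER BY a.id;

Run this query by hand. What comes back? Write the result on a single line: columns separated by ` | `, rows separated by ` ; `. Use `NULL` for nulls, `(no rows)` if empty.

For each orders row a, compute AVG(qty) over rows sharing a.customer_id.
Keep row a if a.qty < that per-group AVG.
  customer_id=1: AVG(qty) = 8.571429
  customer_id=2: AVG(qty) = 6.0
  customer_id=3: AVG(qty) = 4.0
  customer_id=4: AVG(qty) = 8.0

1 | 2 ; 6 | 6 ; 7 | 5 ; 10 | 7 ; 12 | 7 ; 13 | 6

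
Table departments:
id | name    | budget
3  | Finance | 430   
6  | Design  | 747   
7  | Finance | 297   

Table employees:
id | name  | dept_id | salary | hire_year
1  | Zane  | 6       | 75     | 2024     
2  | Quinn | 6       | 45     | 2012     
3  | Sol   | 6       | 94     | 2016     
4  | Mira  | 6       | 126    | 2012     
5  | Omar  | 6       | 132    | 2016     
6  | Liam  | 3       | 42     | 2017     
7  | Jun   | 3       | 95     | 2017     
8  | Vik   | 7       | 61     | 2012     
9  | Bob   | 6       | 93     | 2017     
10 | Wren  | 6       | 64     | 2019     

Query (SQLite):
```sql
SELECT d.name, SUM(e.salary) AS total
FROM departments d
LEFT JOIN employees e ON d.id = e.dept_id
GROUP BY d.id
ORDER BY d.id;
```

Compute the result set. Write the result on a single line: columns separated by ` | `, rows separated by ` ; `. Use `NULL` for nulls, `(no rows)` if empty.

Finance | 137 ; Design | 629 ; Finance | 61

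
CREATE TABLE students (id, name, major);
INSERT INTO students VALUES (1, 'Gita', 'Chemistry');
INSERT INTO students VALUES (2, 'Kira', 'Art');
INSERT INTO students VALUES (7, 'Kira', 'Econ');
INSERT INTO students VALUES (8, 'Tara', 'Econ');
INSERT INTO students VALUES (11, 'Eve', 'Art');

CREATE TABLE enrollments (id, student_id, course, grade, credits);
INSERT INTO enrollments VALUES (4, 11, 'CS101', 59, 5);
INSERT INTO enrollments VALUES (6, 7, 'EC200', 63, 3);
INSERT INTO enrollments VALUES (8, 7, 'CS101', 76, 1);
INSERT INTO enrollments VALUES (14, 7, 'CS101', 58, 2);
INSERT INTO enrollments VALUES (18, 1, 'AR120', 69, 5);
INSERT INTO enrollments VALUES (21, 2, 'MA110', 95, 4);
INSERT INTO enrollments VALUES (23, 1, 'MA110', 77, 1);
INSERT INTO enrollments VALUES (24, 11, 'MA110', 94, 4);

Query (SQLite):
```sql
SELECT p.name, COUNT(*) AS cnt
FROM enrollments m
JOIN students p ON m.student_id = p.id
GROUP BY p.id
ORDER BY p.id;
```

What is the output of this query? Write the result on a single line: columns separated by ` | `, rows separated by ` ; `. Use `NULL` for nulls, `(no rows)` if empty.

Join each enrollments row to its students via student_id.
Group joined rows by students.id; compute COUNT(*) per group.
  1: ids {18, 23} → COUNT(*)=2
  2: ids {21} → COUNT(*)=1
  7: ids {6, 8, 14} → COUNT(*)=3
  11: ids {4, 24} → COUNT(*)=2

Gita | 2 ; Kira | 1 ; Kira | 3 ; Eve | 2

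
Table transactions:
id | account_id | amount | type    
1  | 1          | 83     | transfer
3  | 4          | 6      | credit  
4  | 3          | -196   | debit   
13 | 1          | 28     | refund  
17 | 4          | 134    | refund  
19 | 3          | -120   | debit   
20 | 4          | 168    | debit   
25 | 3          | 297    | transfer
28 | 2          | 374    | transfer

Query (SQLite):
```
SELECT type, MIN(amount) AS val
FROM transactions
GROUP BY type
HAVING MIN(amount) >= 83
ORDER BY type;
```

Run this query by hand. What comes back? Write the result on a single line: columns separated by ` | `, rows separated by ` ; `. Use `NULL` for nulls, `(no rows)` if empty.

Partition transactions by type; compute MIN(amount) within each group.
HAVING: keep groups where MIN(amount) >= 83.
  credit: ids {3} → MIN(amount)=6
  debit: ids {4, 19, 20} → MIN(amount)=-196
  refund: ids {13, 17} → MIN(amount)=28
  transfer: ids {1, 25, 28} → MIN(amount)=83

transfer | 83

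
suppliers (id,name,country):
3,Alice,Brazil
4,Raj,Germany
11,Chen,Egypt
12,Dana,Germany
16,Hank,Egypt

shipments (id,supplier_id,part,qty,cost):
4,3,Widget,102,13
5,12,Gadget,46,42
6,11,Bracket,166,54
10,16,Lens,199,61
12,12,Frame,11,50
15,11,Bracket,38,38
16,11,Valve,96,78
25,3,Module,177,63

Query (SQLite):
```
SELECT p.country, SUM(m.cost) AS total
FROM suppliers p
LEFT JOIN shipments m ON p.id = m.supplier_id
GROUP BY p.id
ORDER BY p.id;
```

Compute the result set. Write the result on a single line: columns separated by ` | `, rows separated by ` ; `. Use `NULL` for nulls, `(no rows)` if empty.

LEFT JOIN keeps every suppliers row; unmatched ones get NULL for shipments columns.
Group by suppliers.id and compute SUM(m.cost). SUM over an all-NULL group is NULL.
  3: ids {4, 25} → SUM(m.cost)=76
  4: ids {—} → SUM(m.cost)=NULL
  11: ids {6, 15, 16} → SUM(m.cost)=170
  12: ids {5, 12} → SUM(m.cost)=92
  16: ids {10} → SUM(m.cost)=61

Brazil | 76 ; Germany | NULL ; Egypt | 170 ; Germany | 92 ; Egypt | 61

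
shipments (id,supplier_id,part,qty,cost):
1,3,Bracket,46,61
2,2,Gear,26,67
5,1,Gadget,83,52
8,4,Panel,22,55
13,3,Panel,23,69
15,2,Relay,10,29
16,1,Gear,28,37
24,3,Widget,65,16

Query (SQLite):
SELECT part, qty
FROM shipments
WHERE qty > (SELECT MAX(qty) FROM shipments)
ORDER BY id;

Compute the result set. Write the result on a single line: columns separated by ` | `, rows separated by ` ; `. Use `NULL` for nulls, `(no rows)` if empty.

Scalar subquery: MAX(qty) over all shipments rows = 83.
Keep rows where qty > that value.

(no rows)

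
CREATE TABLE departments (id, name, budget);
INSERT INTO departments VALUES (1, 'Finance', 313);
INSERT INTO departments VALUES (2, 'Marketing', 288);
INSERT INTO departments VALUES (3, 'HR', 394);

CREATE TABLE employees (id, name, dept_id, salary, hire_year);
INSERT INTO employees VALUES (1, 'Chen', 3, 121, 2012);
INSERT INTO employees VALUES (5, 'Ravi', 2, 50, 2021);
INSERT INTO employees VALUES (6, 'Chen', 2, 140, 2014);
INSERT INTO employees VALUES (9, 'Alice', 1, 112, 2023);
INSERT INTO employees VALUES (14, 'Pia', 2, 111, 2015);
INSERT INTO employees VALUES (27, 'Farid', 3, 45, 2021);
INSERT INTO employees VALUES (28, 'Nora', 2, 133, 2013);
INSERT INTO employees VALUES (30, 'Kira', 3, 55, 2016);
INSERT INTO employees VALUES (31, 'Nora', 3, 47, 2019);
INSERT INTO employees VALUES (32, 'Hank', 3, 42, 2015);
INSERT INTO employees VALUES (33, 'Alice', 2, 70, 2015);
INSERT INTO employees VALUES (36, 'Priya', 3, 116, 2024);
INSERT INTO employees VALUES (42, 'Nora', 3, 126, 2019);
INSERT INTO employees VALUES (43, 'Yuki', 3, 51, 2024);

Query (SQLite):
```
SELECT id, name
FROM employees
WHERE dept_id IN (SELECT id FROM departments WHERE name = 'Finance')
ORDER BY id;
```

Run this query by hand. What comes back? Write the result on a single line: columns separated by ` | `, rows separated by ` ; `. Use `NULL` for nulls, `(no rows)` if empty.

Inner query: departments.id where name = 'Finance'.
Outer: keep employees rows whose dept_id is in that set.
Inner query → {1}

9 | Alice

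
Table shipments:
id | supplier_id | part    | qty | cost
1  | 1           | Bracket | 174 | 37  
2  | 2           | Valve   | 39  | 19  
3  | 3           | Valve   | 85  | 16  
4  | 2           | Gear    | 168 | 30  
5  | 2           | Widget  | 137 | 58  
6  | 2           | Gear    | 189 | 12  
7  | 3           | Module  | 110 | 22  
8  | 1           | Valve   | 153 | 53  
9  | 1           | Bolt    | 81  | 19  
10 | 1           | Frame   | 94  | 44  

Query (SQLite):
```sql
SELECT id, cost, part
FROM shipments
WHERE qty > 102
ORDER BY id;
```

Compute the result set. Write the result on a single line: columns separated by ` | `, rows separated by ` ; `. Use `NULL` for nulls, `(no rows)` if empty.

qty > 102: ids {1, 4, 5, 6, 7, 8}

1 | 37 | Bracket ; 4 | 30 | Gear ; 5 | 58 | Widget ; 6 | 12 | Gear ; 7 | 22 | Module ; 8 | 53 | Valve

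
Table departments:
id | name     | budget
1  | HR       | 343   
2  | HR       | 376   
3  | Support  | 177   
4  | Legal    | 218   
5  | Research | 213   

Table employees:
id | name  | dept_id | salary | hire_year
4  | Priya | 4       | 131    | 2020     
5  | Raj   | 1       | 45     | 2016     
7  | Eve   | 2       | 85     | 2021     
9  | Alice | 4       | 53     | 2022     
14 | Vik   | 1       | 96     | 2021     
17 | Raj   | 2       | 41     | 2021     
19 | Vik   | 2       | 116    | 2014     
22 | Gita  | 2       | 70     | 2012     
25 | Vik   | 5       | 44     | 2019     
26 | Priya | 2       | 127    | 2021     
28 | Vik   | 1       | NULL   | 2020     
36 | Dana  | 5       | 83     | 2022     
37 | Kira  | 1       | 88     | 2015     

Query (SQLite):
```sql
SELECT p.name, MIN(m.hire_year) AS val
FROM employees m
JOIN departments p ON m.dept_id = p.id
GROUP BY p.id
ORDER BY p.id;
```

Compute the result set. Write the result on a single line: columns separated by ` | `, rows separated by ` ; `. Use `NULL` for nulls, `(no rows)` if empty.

HR | 2015 ; HR | 2012 ; Legal | 2020 ; Research | 2019

Join each employees row to its departments via dept_id.
Group joined rows by departments.id; compute MIN(m.hire_year) per group.
  1: ids {5, 14, 28, 37} → MIN(m.hire_year)=2015
  2: ids {7, 17, 19, 22, 26} → MIN(m.hire_year)=2012
  4: ids {4, 9} → MIN(m.hire_year)=2020
  5: ids {25, 36} → MIN(m.hire_year)=2019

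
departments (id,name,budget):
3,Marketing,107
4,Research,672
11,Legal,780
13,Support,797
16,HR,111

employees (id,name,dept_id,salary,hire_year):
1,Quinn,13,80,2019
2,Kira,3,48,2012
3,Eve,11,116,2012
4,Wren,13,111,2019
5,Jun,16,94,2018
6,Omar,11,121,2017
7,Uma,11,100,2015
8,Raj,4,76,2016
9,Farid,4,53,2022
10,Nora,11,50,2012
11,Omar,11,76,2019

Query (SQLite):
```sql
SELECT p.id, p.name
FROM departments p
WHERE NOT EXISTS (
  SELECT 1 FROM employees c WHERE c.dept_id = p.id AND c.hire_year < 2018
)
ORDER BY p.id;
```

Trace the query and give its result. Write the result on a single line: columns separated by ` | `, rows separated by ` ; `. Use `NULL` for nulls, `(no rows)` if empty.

For each departments row, check whether any employees with matching dept_id has hire_year < 2018.
Keep rows where that is false.

13 | Support ; 16 | HR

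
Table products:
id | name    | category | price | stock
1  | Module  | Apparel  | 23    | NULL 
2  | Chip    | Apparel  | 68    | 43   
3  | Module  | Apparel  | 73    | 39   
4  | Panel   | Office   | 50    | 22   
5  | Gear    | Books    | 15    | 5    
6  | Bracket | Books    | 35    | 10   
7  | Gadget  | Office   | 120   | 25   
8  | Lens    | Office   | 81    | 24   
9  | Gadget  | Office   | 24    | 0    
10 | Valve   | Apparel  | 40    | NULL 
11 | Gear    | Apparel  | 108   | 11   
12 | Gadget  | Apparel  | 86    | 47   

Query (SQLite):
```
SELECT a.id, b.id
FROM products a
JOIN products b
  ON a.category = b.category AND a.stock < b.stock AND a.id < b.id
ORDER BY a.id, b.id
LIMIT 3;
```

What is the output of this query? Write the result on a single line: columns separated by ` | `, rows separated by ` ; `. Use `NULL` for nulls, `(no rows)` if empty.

2 | 12 ; 3 | 12 ; 4 | 7

Pairs (a,b) with same category, a.stock < b.stock, a.id < b.id.
category groups: Apparel:{1,2,3,10,11,12} Books:{5,6} Office:{4,7,8,9}
Ordered by (a.id, b.id); first 3.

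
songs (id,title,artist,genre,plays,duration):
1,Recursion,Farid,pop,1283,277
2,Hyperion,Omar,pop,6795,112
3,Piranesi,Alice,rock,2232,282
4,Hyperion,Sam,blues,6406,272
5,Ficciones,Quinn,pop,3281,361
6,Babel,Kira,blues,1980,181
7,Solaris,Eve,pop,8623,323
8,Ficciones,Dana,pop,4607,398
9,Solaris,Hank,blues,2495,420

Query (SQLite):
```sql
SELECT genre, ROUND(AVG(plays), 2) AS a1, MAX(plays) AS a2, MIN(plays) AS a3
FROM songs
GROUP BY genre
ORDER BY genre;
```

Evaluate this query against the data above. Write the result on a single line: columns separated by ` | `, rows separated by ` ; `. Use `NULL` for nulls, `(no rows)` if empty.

Group songs by genre.
Per group compute: ROUND(AVG(plays), 2), MAX(plays), MIN(plays).
  blues: ids {4, 6, 9} → ROUND(AVG(plays), 2)=3627, MAX(plays)=6406, MIN(plays)=1980
  pop: ids {1, 2, 5, 7, 8} → ROUND(AVG(plays), 2)=4917.8, MAX(plays)=8623, MIN(plays)=1283
  rock: ids {3} → ROUND(AVG(plays), 2)=2232, MAX(plays)=2232, MIN(plays)=2232

blues | 3627 | 6406 | 1980 ; pop | 4917.8 | 8623 | 1283 ; rock | 2232 | 2232 | 2232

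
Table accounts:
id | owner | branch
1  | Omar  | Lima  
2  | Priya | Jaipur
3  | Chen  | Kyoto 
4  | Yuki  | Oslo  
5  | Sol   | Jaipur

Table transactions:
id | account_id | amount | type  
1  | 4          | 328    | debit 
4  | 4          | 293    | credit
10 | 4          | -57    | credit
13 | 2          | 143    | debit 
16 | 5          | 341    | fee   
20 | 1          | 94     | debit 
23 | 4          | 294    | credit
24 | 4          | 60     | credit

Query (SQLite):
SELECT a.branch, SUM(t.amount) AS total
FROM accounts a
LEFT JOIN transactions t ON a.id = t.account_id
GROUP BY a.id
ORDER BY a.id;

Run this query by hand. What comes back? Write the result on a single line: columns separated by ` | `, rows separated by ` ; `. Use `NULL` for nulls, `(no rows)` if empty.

LEFT JOIN keeps every accounts row; unmatched ones get NULL for transactions columns.
Group by accounts.id and compute SUM(t.amount). SUM over an all-NULL group is NULL.
  1: ids {20} → SUM(t.amount)=94
  2: ids {13} → SUM(t.amount)=143
  3: ids {—} → SUM(t.amount)=NULL
  4: ids {1, 4, 10, 23, 24} → SUM(t.amount)=918
  5: ids {16} → SUM(t.amount)=341

Lima | 94 ; Jaipur | 143 ; Kyoto | NULL ; Oslo | 918 ; Jaipur | 341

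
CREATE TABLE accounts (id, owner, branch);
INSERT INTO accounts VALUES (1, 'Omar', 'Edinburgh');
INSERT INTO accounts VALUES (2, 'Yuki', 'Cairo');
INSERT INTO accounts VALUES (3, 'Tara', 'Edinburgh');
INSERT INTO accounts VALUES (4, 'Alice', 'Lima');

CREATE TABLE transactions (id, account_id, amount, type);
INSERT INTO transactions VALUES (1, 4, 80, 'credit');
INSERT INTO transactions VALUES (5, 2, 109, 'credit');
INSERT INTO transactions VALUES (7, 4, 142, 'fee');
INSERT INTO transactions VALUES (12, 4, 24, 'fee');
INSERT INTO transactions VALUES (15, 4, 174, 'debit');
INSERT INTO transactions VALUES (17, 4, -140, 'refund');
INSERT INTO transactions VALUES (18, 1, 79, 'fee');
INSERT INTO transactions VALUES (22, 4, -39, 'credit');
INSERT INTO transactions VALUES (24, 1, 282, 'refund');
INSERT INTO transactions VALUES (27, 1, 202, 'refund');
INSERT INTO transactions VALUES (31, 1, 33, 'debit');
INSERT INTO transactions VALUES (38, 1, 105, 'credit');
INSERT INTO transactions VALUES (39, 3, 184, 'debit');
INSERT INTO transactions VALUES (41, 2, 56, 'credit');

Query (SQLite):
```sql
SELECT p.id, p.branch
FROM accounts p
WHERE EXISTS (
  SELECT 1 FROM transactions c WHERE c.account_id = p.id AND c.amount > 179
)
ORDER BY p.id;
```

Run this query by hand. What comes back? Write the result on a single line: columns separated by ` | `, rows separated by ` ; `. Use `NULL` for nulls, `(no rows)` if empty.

For each accounts row, check whether any transactions with matching account_id has amount > 179.
Keep rows where that is true.

1 | Edinburgh ; 3 | Edinburgh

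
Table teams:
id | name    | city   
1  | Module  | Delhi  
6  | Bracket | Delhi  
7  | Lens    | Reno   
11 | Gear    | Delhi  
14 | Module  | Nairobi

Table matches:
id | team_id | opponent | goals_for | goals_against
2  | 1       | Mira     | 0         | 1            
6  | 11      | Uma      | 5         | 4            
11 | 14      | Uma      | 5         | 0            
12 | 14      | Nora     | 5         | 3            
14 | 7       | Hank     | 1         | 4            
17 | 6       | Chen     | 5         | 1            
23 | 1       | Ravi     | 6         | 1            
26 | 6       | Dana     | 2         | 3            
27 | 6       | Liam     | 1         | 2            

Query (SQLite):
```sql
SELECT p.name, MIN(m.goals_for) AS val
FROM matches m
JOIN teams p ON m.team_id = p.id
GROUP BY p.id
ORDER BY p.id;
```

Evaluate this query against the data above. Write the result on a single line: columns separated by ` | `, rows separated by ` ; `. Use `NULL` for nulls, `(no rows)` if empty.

Module | 0 ; Bracket | 1 ; Lens | 1 ; Gear | 5 ; Module | 5

Join each matches row to its teams via team_id.
Group joined rows by teams.id; compute MIN(m.goals_for) per group.
  1: ids {2, 23} → MIN(m.goals_for)=0
  6: ids {17, 26, 27} → MIN(m.goals_for)=1
  7: ids {14} → MIN(m.goals_for)=1
  11: ids {6} → MIN(m.goals_for)=5
  14: ids {11, 12} → MIN(m.goals_for)=5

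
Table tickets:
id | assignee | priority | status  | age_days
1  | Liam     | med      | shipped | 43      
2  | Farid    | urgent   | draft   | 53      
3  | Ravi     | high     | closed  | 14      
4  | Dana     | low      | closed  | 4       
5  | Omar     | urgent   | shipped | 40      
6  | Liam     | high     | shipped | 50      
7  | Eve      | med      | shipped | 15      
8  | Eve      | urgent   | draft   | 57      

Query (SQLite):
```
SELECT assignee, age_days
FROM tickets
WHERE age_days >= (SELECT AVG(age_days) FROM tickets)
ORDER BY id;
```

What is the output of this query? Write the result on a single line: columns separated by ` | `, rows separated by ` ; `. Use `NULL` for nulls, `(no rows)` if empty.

Scalar subquery: AVG(age_days) over all tickets rows = 34.5.
Keep rows where age_days >= that value.

Liam | 43 ; Farid | 53 ; Omar | 40 ; Liam | 50 ; Eve | 57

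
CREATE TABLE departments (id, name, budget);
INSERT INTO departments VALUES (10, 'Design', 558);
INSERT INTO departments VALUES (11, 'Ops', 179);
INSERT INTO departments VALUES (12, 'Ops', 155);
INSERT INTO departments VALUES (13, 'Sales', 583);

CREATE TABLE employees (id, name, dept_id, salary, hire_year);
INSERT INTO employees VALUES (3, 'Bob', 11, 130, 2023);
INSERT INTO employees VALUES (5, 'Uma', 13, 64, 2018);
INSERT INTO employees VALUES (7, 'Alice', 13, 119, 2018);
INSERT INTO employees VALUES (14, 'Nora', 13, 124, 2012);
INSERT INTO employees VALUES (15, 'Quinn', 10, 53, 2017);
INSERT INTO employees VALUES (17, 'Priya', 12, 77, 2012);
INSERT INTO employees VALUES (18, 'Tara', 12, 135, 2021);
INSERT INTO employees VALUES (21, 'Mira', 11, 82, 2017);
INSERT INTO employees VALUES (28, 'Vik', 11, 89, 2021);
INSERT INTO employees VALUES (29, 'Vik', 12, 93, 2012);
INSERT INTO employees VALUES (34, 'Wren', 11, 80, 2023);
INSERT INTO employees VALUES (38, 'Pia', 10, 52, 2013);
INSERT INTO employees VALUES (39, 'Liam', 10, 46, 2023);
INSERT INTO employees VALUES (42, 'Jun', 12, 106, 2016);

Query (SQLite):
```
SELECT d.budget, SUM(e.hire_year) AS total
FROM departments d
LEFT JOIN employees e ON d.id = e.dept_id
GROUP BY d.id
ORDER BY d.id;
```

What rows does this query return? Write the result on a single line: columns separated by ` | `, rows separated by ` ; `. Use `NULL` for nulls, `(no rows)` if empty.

558 | 6053 ; 179 | 8084 ; 155 | 8061 ; 583 | 6048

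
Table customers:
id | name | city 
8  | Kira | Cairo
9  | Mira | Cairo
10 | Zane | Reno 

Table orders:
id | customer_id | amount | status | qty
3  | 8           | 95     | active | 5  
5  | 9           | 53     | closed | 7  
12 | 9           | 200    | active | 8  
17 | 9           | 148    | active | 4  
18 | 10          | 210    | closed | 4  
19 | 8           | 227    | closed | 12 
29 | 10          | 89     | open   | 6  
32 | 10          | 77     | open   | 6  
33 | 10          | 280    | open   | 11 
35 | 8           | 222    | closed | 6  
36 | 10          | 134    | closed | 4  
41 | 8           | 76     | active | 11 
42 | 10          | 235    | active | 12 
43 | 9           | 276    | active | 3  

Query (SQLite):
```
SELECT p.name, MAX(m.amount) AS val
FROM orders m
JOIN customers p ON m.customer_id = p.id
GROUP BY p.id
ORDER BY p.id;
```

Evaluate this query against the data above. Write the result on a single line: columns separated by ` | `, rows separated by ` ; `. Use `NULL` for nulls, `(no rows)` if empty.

Kira | 227 ; Mira | 276 ; Zane | 280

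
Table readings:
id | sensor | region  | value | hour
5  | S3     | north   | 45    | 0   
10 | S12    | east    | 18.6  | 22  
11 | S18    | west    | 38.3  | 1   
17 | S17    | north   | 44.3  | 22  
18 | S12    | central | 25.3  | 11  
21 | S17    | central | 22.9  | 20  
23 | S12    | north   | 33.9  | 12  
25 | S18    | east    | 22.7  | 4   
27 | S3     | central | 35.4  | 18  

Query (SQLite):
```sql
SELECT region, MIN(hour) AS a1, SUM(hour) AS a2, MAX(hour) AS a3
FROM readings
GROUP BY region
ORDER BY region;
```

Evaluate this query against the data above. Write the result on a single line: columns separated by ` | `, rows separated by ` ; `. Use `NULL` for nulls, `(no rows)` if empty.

Group readings by region.
Per group compute: MIN(hour), SUM(hour), MAX(hour).
  central: ids {18, 21, 27} → MIN(hour)=11, SUM(hour)=49, MAX(hour)=20
  east: ids {10, 25} → MIN(hour)=4, SUM(hour)=26, MAX(hour)=22
  north: ids {5, 17, 23} → MIN(hour)=0, SUM(hour)=34, MAX(hour)=22
  west: ids {11} → MIN(hour)=1, SUM(hour)=1, MAX(hour)=1

central | 11 | 49 | 20 ; east | 4 | 26 | 22 ; north | 0 | 34 | 22 ; west | 1 | 1 | 1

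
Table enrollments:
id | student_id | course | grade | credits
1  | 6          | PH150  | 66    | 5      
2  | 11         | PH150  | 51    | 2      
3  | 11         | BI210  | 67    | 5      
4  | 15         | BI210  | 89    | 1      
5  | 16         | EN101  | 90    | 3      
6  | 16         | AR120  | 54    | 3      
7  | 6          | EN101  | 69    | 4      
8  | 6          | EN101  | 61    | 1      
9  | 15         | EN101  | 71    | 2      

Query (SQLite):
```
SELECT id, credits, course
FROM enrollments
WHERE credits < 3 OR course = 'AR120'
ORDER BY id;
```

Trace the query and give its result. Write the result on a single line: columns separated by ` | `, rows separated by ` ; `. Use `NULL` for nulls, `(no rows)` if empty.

2 | 2 | PH150 ; 4 | 1 | BI210 ; 6 | 3 | AR120 ; 8 | 1 | EN101 ; 9 | 2 | EN101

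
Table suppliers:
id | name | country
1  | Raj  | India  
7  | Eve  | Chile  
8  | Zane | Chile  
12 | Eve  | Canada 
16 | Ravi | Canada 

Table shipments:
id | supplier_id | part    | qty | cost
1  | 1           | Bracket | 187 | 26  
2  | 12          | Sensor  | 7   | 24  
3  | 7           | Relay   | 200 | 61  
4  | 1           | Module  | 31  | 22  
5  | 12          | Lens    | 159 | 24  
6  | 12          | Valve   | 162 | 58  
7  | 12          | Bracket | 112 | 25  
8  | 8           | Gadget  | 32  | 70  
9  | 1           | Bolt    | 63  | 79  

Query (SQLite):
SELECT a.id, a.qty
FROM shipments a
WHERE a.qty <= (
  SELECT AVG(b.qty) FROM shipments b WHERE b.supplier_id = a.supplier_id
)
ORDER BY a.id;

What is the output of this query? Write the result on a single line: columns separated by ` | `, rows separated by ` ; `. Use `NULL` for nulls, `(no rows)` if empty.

2 | 7 ; 3 | 200 ; 4 | 31 ; 8 | 32 ; 9 | 63

For each shipments row a, compute AVG(qty) over rows sharing a.supplier_id.
Keep row a if a.qty <= that per-group AVG.
  supplier_id=1: AVG(qty) = 93.666667
  supplier_id=7: AVG(qty) = 200.0
  supplier_id=8: AVG(qty) = 32.0
  supplier_id=12: AVG(qty) = 110.0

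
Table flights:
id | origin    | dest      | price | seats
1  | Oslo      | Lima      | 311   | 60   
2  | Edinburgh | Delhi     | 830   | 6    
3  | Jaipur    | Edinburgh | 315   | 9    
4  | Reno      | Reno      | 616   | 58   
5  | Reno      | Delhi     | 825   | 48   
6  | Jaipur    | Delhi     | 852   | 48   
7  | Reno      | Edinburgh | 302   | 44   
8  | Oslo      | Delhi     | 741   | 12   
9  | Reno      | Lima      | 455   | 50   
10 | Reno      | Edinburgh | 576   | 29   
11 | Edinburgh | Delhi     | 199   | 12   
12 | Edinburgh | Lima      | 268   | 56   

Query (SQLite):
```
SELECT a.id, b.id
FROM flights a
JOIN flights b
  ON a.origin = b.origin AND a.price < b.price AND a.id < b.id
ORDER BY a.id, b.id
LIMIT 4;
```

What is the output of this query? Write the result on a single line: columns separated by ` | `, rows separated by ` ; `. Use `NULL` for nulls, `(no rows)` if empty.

1 | 8 ; 3 | 6 ; 4 | 5 ; 7 | 9

Pairs (a,b) with same origin, a.price < b.price, a.id < b.id.
origin groups: Edinburgh:{2,11,12} Jaipur:{3,6} Oslo:{1,8} Reno:{4,5,7,9,10}
Ordered by (a.id, b.id); first 4.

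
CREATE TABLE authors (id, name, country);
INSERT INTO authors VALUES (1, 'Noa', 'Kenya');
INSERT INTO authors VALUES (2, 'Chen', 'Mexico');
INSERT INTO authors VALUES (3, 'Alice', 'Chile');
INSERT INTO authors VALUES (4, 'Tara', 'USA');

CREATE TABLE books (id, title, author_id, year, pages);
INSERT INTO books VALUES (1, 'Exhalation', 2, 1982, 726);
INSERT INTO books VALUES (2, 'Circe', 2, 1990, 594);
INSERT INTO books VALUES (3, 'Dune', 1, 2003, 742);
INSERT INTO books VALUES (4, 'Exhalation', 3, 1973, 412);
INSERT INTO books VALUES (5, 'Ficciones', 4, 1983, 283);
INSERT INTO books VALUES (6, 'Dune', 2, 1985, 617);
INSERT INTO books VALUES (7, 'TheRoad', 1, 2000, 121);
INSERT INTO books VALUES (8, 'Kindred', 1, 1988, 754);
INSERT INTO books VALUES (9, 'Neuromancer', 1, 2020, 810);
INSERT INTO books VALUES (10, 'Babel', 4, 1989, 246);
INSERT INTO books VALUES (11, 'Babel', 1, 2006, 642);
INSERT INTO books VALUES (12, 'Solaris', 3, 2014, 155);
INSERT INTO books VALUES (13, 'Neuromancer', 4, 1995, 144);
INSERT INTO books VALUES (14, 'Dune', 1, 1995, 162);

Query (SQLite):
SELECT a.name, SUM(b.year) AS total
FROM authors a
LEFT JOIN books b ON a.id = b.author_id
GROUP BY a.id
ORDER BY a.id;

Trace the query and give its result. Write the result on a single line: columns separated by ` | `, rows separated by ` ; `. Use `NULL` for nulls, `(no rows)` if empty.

LEFT JOIN keeps every authors row; unmatched ones get NULL for books columns.
Group by authors.id and compute SUM(b.year). SUM over an all-NULL group is NULL.
  1: ids {3, 7, 8, 9, 11, 14} → SUM(b.year)=12012
  2: ids {1, 2, 6} → SUM(b.year)=5957
  3: ids {4, 12} → SUM(b.year)=3987
  4: ids {5, 10, 13} → SUM(b.year)=5967

Noa | 12012 ; Chen | 5957 ; Alice | 3987 ; Tara | 5967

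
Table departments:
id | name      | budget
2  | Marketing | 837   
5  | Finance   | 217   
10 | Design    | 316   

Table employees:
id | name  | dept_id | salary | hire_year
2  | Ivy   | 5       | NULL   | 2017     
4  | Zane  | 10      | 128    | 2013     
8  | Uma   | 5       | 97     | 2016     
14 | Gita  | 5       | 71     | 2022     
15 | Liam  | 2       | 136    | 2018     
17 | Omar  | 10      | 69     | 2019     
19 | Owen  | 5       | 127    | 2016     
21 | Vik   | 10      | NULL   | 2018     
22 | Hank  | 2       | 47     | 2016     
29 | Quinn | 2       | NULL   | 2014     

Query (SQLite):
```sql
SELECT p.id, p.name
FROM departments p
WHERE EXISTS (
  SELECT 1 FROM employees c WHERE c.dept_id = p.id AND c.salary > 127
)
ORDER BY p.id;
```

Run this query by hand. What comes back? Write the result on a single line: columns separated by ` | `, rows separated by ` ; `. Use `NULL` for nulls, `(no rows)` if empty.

2 | Marketing ; 10 | Design

For each departments row, check whether any employees with matching dept_id has salary > 127.
Keep rows where that is true.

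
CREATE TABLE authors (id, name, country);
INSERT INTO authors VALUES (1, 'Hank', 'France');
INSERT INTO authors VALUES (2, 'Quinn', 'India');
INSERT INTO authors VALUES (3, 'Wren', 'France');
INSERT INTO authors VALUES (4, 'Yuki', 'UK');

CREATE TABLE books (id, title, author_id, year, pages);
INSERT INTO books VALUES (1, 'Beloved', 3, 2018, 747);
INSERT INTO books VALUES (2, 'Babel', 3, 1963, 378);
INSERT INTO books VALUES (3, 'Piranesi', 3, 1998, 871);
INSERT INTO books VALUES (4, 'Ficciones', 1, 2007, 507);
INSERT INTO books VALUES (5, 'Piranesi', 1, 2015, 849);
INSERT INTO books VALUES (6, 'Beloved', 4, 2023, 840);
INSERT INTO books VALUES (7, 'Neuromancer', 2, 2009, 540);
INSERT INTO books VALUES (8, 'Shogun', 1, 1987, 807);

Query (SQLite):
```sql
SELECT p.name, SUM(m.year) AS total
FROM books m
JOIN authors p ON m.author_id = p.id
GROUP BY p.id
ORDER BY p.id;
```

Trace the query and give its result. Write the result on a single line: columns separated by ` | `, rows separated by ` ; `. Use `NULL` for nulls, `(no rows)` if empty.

Join each books row to its authors via author_id.
Group joined rows by authors.id; compute SUM(m.year) per group.
  1: ids {4, 5, 8} → SUM(m.year)=6009
  2: ids {7} → SUM(m.year)=2009
  3: ids {1, 2, 3} → SUM(m.year)=5979
  4: ids {6} → SUM(m.year)=2023

Hank | 6009 ; Quinn | 2009 ; Wren | 5979 ; Yuki | 2023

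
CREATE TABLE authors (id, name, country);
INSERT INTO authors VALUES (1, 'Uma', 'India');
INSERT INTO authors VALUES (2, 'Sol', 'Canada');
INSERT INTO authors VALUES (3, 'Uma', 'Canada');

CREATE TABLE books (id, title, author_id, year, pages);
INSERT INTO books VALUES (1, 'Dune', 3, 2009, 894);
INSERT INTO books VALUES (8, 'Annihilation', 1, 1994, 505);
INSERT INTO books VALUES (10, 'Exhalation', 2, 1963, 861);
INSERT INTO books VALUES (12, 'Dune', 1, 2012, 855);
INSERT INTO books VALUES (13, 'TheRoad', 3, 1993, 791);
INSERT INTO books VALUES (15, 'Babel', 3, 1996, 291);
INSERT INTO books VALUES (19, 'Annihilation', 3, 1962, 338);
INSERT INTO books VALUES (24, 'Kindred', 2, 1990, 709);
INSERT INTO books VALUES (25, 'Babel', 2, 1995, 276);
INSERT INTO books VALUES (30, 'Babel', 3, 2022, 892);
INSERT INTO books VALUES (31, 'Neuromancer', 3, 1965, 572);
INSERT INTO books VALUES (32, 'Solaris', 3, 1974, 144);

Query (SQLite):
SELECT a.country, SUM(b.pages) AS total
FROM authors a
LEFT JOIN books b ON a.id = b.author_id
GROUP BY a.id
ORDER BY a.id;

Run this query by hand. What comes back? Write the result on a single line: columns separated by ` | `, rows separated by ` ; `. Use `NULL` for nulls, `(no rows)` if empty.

LEFT JOIN keeps every authors row; unmatched ones get NULL for books columns.
Group by authors.id and compute SUM(b.pages). SUM over an all-NULL group is NULL.
  1: ids {8, 12} → SUM(b.pages)=1360
  2: ids {10, 24, 25} → SUM(b.pages)=1846
  3: ids {1, 13, 15, 19, 30, 31, 32} → SUM(b.pages)=3922

India | 1360 ; Canada | 1846 ; Canada | 3922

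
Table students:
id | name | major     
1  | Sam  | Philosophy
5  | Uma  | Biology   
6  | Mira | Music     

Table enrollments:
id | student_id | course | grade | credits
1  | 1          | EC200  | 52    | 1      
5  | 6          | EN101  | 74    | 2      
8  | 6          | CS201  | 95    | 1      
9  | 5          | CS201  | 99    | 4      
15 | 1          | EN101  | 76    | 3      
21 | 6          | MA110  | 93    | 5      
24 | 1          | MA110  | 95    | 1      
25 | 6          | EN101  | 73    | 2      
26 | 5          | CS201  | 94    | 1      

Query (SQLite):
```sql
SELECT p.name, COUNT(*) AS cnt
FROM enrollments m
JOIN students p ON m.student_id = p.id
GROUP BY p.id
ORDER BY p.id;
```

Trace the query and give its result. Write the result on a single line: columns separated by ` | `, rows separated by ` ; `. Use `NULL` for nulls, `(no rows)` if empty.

Join each enrollments row to its students via student_id.
Group joined rows by students.id; compute COUNT(*) per group.
  1: ids {1, 15, 24} → COUNT(*)=3
  5: ids {9, 26} → COUNT(*)=2
  6: ids {5, 8, 21, 25} → COUNT(*)=4

Sam | 3 ; Uma | 2 ; Mira | 4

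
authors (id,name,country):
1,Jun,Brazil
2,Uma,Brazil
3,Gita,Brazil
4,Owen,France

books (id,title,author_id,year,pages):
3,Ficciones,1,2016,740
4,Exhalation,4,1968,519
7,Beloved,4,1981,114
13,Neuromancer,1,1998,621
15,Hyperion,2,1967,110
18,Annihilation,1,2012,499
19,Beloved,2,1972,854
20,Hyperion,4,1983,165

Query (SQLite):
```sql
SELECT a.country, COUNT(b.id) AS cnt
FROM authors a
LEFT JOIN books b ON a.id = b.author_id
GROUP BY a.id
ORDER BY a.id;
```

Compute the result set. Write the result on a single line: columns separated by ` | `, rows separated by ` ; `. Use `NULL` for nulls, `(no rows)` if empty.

Brazil | 3 ; Brazil | 2 ; Brazil | 0 ; France | 3

LEFT JOIN keeps every authors row; unmatched ones get NULL for books columns.
Group by authors.id and compute COUNT(b.id). COUNT(col) of an all-NULL group is 0.
  1: ids {3, 13, 18} → COUNT(b.id)=3
  2: ids {15, 19} → COUNT(b.id)=2
  3: ids {—} → COUNT(b.id)=0
  4: ids {4, 7, 20} → COUNT(b.id)=3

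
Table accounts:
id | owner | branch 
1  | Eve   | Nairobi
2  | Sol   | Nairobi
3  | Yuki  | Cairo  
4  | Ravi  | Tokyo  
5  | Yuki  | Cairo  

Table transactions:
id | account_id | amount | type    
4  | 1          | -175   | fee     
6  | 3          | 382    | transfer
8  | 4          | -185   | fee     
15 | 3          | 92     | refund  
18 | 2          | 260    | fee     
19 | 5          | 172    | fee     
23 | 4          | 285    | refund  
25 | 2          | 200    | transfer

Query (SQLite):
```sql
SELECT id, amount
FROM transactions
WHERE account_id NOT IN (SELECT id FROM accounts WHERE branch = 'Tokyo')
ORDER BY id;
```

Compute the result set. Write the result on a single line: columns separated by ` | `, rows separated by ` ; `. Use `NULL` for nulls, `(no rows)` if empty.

Inner query: accounts.id where branch = 'Tokyo'.
Outer: keep transactions rows whose account_id is not in that set.
Inner query → {4}

4 | -175 ; 6 | 382 ; 15 | 92 ; 18 | 260 ; 19 | 172 ; 25 | 200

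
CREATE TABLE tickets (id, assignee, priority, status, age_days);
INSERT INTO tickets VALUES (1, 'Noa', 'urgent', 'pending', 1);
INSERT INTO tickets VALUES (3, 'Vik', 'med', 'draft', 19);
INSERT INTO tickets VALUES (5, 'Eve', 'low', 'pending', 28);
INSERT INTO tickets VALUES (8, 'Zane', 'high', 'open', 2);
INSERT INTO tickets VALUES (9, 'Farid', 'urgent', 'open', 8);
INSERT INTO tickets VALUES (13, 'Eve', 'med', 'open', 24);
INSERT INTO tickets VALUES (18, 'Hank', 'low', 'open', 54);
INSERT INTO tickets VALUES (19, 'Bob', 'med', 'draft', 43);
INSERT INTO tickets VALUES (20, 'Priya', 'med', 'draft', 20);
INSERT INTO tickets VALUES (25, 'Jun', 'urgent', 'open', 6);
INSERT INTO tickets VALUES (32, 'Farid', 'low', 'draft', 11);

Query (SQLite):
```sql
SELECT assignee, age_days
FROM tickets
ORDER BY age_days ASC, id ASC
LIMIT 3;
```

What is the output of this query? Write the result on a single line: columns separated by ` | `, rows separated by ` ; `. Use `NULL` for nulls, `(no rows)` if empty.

Sort by age_days asc, tiebreak id asc: (1, id=1), (2, id=8), (6, id=25), (8, id=9), (11, id=32), (19, id=3) …. Take first 3.

Noa | 1 ; Zane | 2 ; Jun | 6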